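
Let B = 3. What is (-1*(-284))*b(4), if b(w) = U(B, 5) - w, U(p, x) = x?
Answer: 284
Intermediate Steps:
b(w) = 5 - w
(-1*(-284))*b(4) = (-1*(-284))*(5 - 1*4) = 284*(5 - 4) = 284*1 = 284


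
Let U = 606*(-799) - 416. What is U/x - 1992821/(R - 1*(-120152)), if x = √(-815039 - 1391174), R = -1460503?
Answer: 1992821/1340351 + 484610*I*√2206213/2206213 ≈ 1.4868 + 326.26*I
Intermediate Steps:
U = -484610 (U = -484194 - 416 = -484610)
x = I*√2206213 (x = √(-2206213) = I*√2206213 ≈ 1485.3*I)
U/x - 1992821/(R - 1*(-120152)) = -484610*(-I*√2206213/2206213) - 1992821/(-1460503 - 1*(-120152)) = -(-484610)*I*√2206213/2206213 - 1992821/(-1460503 + 120152) = 484610*I*√2206213/2206213 - 1992821/(-1340351) = 484610*I*√2206213/2206213 - 1992821*(-1/1340351) = 484610*I*√2206213/2206213 + 1992821/1340351 = 1992821/1340351 + 484610*I*√2206213/2206213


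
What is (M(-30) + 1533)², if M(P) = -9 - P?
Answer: 2414916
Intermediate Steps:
(M(-30) + 1533)² = ((-9 - 1*(-30)) + 1533)² = ((-9 + 30) + 1533)² = (21 + 1533)² = 1554² = 2414916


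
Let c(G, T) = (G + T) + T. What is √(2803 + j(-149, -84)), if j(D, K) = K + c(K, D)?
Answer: √2337 ≈ 48.343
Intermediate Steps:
c(G, T) = G + 2*T
j(D, K) = 2*D + 2*K (j(D, K) = K + (K + 2*D) = 2*D + 2*K)
√(2803 + j(-149, -84)) = √(2803 + (2*(-149) + 2*(-84))) = √(2803 + (-298 - 168)) = √(2803 - 466) = √2337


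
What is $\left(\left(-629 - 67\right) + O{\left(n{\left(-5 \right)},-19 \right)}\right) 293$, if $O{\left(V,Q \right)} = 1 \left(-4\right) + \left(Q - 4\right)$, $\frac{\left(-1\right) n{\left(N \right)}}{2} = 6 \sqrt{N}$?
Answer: $-211839$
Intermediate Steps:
$n{\left(N \right)} = - 12 \sqrt{N}$ ($n{\left(N \right)} = - 2 \cdot 6 \sqrt{N} = - 12 \sqrt{N}$)
$O{\left(V,Q \right)} = -8 + Q$ ($O{\left(V,Q \right)} = -4 + \left(-4 + Q\right) = -8 + Q$)
$\left(\left(-629 - 67\right) + O{\left(n{\left(-5 \right)},-19 \right)}\right) 293 = \left(\left(-629 - 67\right) - 27\right) 293 = \left(-696 - 27\right) 293 = \left(-723\right) 293 = -211839$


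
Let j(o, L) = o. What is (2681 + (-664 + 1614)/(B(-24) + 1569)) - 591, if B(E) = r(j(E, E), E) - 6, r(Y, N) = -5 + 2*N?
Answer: 315685/151 ≈ 2090.6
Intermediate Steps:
B(E) = -11 + 2*E (B(E) = (-5 + 2*E) - 6 = -11 + 2*E)
(2681 + (-664 + 1614)/(B(-24) + 1569)) - 591 = (2681 + (-664 + 1614)/((-11 + 2*(-24)) + 1569)) - 591 = (2681 + 950/((-11 - 48) + 1569)) - 591 = (2681 + 950/(-59 + 1569)) - 591 = (2681 + 950/1510) - 591 = (2681 + 950*(1/1510)) - 591 = (2681 + 95/151) - 591 = 404926/151 - 591 = 315685/151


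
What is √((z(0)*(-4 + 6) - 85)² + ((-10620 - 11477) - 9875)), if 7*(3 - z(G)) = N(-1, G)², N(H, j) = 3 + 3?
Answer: 3*I*√130667/7 ≈ 154.92*I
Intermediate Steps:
N(H, j) = 6
z(G) = -15/7 (z(G) = 3 - ⅐*6² = 3 - ⅐*36 = 3 - 36/7 = -15/7)
√((z(0)*(-4 + 6) - 85)² + ((-10620 - 11477) - 9875)) = √((-15*(-4 + 6)/7 - 85)² + ((-10620 - 11477) - 9875)) = √((-15/7*2 - 85)² + (-22097 - 9875)) = √((-30/7 - 85)² - 31972) = √((-625/7)² - 31972) = √(390625/49 - 31972) = √(-1176003/49) = 3*I*√130667/7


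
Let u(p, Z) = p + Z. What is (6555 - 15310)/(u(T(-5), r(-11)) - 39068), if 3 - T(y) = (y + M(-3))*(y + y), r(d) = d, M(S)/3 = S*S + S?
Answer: 8755/38946 ≈ 0.22480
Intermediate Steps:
M(S) = 3*S + 3*S² (M(S) = 3*(S*S + S) = 3*(S² + S) = 3*(S + S²) = 3*S + 3*S²)
T(y) = 3 - 2*y*(18 + y) (T(y) = 3 - (y + 3*(-3)*(1 - 3))*(y + y) = 3 - (y + 3*(-3)*(-2))*2*y = 3 - (y + 18)*2*y = 3 - (18 + y)*2*y = 3 - 2*y*(18 + y))
u(p, Z) = Z + p
(6555 - 15310)/(u(T(-5), r(-11)) - 39068) = (6555 - 15310)/((-11 + (3 - 36*(-5) - 2*(-5)²)) - 39068) = -8755/((-11 + (3 + 180 - 2*25)) - 39068) = -8755/((-11 + (3 + 180 - 50)) - 39068) = -8755/((-11 + 133) - 39068) = -8755/(122 - 39068) = -8755/(-38946) = -8755*(-1/38946) = 8755/38946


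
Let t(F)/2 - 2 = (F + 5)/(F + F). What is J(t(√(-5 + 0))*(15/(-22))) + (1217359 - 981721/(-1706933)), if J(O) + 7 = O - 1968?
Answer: 45640632837871/37552526 + 15*I*√5/22 ≈ 1.2154e+6 + 1.5246*I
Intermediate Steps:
t(F) = 4 + (5 + F)/F (t(F) = 4 + 2*((F + 5)/(F + F)) = 4 + 2*((5 + F)/((2*F))) = 4 + 2*((5 + F)*(1/(2*F))) = 4 + 2*((5 + F)/(2*F)) = 4 + (5 + F)/F)
J(O) = -1975 + O (J(O) = -7 + (O - 1968) = -7 + (-1968 + O) = -1975 + O)
J(t(√(-5 + 0))*(15/(-22))) + (1217359 - 981721/(-1706933)) = (-1975 + (5 + 5/(√(-5 + 0)))*(15/(-22))) + (1217359 - 981721/(-1706933)) = (-1975 + (5 + 5/(√(-5)))*(15*(-1/22))) + (1217359 - 981721*(-1/1706933)) = (-1975 + (5 + 5/((I*√5)))*(-15/22)) + (1217359 + 981721/1706933) = (-1975 + (5 + 5*(-I*√5/5))*(-15/22)) + 2077951231668/1706933 = (-1975 + (5 - I*√5)*(-15/22)) + 2077951231668/1706933 = (-1975 + (-75/22 + 15*I*√5/22)) + 2077951231668/1706933 = (-43525/22 + 15*I*√5/22) + 2077951231668/1706933 = 45640632837871/37552526 + 15*I*√5/22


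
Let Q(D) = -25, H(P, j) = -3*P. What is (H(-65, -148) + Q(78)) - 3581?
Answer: -3411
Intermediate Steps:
(H(-65, -148) + Q(78)) - 3581 = (-3*(-65) - 25) - 3581 = (195 - 25) - 3581 = 170 - 3581 = -3411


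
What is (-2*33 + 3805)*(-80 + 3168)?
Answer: 11546032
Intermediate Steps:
(-2*33 + 3805)*(-80 + 3168) = (-66 + 3805)*3088 = 3739*3088 = 11546032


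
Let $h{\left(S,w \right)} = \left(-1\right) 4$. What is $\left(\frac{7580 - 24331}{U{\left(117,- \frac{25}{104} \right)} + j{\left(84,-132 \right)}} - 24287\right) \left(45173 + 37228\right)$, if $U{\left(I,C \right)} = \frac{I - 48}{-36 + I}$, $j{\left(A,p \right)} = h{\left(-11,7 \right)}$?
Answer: $- \frac{132840135318}{85} \approx -1.5628 \cdot 10^{9}$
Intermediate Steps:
$h{\left(S,w \right)} = -4$
$j{\left(A,p \right)} = -4$
$U{\left(I,C \right)} = \frac{-48 + I}{-36 + I}$
$\left(\frac{7580 - 24331}{U{\left(117,- \frac{25}{104} \right)} + j{\left(84,-132 \right)}} - 24287\right) \left(45173 + 37228\right) = \left(\frac{7580 - 24331}{\frac{-48 + 117}{-36 + 117} - 4} - 24287\right) \left(45173 + 37228\right) = \left(- \frac{16751}{\frac{1}{81} \cdot 69 - 4} - 24287\right) 82401 = \left(- \frac{16751}{\frac{23}{27} - 4} - 24287\right) 82401 = \left(- \frac{16751}{- \frac{85}{27}} - 24287\right) 82401 = \left(\left(-16751\right) \left(- \frac{27}{85}\right) - 24287\right) 82401 = \left(\frac{452277}{85} - 24287\right) 82401 = \left(- \frac{1612118}{85}\right) 82401 = - \frac{132840135318}{85}$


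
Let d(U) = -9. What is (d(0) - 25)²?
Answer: 1156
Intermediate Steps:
(d(0) - 25)² = (-9 - 25)² = (-34)² = 1156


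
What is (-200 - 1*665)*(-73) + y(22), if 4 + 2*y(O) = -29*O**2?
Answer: 56125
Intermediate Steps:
y(O) = -2 - 29*O**2/2 (y(O) = -2 + (-29*O**2)/2 = -2 - 29*O**2/2)
(-200 - 1*665)*(-73) + y(22) = (-200 - 1*665)*(-73) + (-2 - 29/2*22**2) = (-200 - 665)*(-73) + (-2 - 29/2*484) = -865*(-73) + (-2 - 7018) = 63145 - 7020 = 56125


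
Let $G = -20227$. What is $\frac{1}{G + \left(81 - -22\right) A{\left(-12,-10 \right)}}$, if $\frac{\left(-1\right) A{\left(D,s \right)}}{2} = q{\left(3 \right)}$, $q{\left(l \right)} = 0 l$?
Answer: $- \frac{1}{20227} \approx -4.9439 \cdot 10^{-5}$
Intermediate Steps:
$q{\left(l \right)} = 0$
$A{\left(D,s \right)} = 0$ ($A{\left(D,s \right)} = \left(-2\right) 0 = 0$)
$\frac{1}{G + \left(81 - -22\right) A{\left(-12,-10 \right)}} = \frac{1}{-20227 + \left(81 - -22\right) 0} = \frac{1}{-20227 + \left(81 + 22\right) 0} = \frac{1}{-20227 + 103 \cdot 0} = \frac{1}{-20227 + 0} = \frac{1}{-20227} = - \frac{1}{20227}$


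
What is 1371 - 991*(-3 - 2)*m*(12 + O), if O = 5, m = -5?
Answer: -419804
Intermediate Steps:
1371 - 991*(-3 - 2)*m*(12 + O) = 1371 - 991*(-3 - 2)*(-5)*(12 + 5) = 1371 - 991*(-5*(-5))*17 = 1371 - 24775*17 = 1371 - 991*425 = 1371 - 421175 = -419804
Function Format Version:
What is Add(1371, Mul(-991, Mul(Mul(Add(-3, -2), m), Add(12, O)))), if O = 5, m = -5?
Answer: -419804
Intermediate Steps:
Add(1371, Mul(-991, Mul(Mul(Add(-3, -2), m), Add(12, O)))) = Add(1371, Mul(-991, Mul(Mul(Add(-3, -2), -5), Add(12, 5)))) = Add(1371, Mul(-991, Mul(Mul(-5, -5), 17))) = Add(1371, Mul(-991, Mul(25, 17))) = Add(1371, Mul(-991, 425)) = Add(1371, -421175) = -419804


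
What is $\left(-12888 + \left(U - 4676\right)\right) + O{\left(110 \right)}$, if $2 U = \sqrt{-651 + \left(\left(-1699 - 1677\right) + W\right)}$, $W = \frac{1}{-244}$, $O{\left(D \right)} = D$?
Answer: $-17454 + \frac{i \sqrt{59937929}}{244} \approx -17454.0 + 31.729 i$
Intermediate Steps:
$W = - \frac{1}{244} \approx -0.0040984$
$U = \frac{i \sqrt{59937929}}{244}$ ($U = \frac{\sqrt{-651 - \frac{823745}{244}}}{2} = \frac{\sqrt{- \frac{982589}{244}}}{2} = \frac{\frac{1}{122} i \sqrt{59937929}}{2} = \frac{i \sqrt{59937929}}{244} \approx 31.729 i$)
$\left(-12888 + \left(U - 4676\right)\right) + O{\left(110 \right)} = \left(-12888 + \left(\frac{i \sqrt{59937929}}{244} - 4676\right)\right) + 110 = \left(-12888 - \left(4676 - \frac{i \sqrt{59937929}}{244}\right)\right) + 110 = \left(-17564 + \frac{i \sqrt{59937929}}{244}\right) + 110 = -17454 + \frac{i \sqrt{59937929}}{244}$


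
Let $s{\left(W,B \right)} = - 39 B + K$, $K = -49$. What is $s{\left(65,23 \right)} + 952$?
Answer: $6$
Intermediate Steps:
$s{\left(W,B \right)} = -49 - 39 B$ ($s{\left(W,B \right)} = - 39 B - 49 = -49 - 39 B$)
$s{\left(65,23 \right)} + 952 = \left(-49 - 897\right) + 952 = -946 + 952 = 6$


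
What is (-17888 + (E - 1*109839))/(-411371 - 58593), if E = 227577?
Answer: -49925/234982 ≈ -0.21246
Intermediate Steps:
(-17888 + (E - 1*109839))/(-411371 - 58593) = (-17888 + (227577 - 1*109839))/(-411371 - 58593) = (-17888 + (227577 - 109839))/(-469964) = (-17888 + 117738)*(-1/469964) = 99850*(-1/469964) = -49925/234982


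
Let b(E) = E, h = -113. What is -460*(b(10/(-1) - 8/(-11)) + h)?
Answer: 618700/11 ≈ 56245.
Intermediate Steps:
-460*(b(10/(-1) - 8/(-11)) + h) = -460*((10/(-1) - 8/(-11)) - 113) = -460*((10*(-1) - 8*(-1/11)) - 113) = -460*((-10 + 8/11) - 113) = -460*(-102/11 - 113) = -460*(-1345/11) = 618700/11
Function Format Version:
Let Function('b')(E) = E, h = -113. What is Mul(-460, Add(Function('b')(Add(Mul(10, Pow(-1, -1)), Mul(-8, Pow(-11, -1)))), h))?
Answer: Rational(618700, 11) ≈ 56245.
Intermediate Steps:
Mul(-460, Add(Function('b')(Add(Mul(10, Pow(-1, -1)), Mul(-8, Pow(-11, -1)))), h)) = Mul(-460, Add(Add(Mul(10, Pow(-1, -1)), Mul(-8, Pow(-11, -1))), -113)) = Mul(-460, Add(Add(Mul(10, -1), Mul(-8, Rational(-1, 11))), -113)) = Mul(-460, Add(Add(-10, Rational(8, 11)), -113)) = Mul(-460, Add(Rational(-102, 11), -113)) = Mul(-460, Rational(-1345, 11)) = Rational(618700, 11)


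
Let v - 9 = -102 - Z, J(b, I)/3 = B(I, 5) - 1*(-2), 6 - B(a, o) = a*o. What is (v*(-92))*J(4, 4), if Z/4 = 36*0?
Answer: -308016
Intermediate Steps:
B(a, o) = 6 - a*o
Z = 0 (Z = 4*(36*0) = 4*0 = 0)
J(b, I) = 24 - 15*I (J(b, I) = 3*((6 - 1*I*5) - 1*(-2)) = 3*((6 - 5*I) + 2) = 3*(8 - 5*I) = 24 - 15*I)
v = -93 (v = 9 + (-102 - 1*0) = 9 + (-102 + 0) = 9 - 102 = -93)
(v*(-92))*J(4, 4) = (-93*(-92))*(24 - 15*4) = 8556*(24 - 60) = 8556*(-36) = -308016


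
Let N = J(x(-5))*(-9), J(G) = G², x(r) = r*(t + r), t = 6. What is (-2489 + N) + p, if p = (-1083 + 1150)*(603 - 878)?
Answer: -21139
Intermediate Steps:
p = -18425 (p = 67*(-275) = -18425)
x(r) = r*(6 + r)
N = -225 (N = (-5*(6 - 5))²*(-9) = (-5*1)²*(-9) = (-5)²*(-9) = 25*(-9) = -225)
(-2489 + N) + p = (-2489 - 225) - 18425 = -2714 - 18425 = -21139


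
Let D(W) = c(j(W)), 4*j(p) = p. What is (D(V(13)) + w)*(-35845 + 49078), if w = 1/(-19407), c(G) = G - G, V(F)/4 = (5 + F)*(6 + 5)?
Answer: -4411/6469 ≈ -0.68187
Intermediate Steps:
V(F) = 220 + 44*F (V(F) = 4*((5 + F)*(6 + 5)) = 4*((5 + F)*11) = 4*(55 + 11*F) = 220 + 44*F)
j(p) = p/4
c(G) = 0
D(W) = 0
w = -1/19407 ≈ -5.1528e-5
(D(V(13)) + w)*(-35845 + 49078) = (0 - 1/19407)*(-35845 + 49078) = -1/19407*13233 = -4411/6469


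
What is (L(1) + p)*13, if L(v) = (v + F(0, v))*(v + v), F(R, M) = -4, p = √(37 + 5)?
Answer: -78 + 13*√42 ≈ 6.2496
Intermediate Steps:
p = √42 ≈ 6.4807
L(v) = 2*v*(-4 + v) (L(v) = (v - 4)*(v + v) = (-4 + v)*(2*v) = 2*v*(-4 + v))
(L(1) + p)*13 = (2*1*(-4 + 1) + √42)*13 = (2*1*(-3) + √42)*13 = (-6 + √42)*13 = -78 + 13*√42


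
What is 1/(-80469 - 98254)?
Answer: -1/178723 ≈ -5.5952e-6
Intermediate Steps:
1/(-80469 - 98254) = 1/(-178723) = -1/178723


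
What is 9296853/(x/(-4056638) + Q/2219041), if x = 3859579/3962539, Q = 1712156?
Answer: 110540096663955522786977062/9174063596300741951 ≈ 1.2049e+7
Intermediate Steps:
x = 3859579/3962539 (x = 3859579*(1/3962539) = 3859579/3962539 ≈ 0.97402)
9296853/(x/(-4056638) + Q/2219041) = 9296853/((3859579/3962539)/(-4056638) + 1712156/2219041) = 9296853/((3859579/3962539)*(-1/4056638) + 1712156*(1/2219041)) = 9296853/(-3859579/16074586283882 + 1712156/2219041) = 9296853/(27522190788902225853/35670166021971797162) = 9296853*(35670166021971797162/27522190788902225853) = 110540096663955522786977062/9174063596300741951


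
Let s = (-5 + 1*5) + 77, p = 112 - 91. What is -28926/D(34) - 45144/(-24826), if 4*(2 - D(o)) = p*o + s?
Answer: 161545292/1079931 ≈ 149.59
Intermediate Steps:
p = 21
s = 77 (s = (-5 + 5) + 77 = 0 + 77 = 77)
D(o) = -69/4 - 21*o/4 (D(o) = 2 - (21*o + 77)/4 = 2 - (77 + 21*o)/4 = 2 + (-77/4 - 21*o/4) = -69/4 - 21*o/4)
-28926/D(34) - 45144/(-24826) = -28926/(-69/4 - 21/4*34) - 45144/(-24826) = -28926/(-69/4 - 357/2) - 45144*(-1/24826) = -28926/(-783/4) + 22572/12413 = -28926*(-4/783) + 22572/12413 = 12856/87 + 22572/12413 = 161545292/1079931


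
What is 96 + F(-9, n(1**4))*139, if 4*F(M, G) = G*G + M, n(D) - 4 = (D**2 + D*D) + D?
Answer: 1486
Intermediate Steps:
n(D) = 4 + D + 2*D**2 (n(D) = 4 + ((D**2 + D*D) + D) = 4 + ((D**2 + D**2) + D) = 4 + (2*D**2 + D) = 4 + (D + 2*D**2) = 4 + D + 2*D**2)
F(M, G) = M/4 + G**2/4 (F(M, G) = (G*G + M)/4 = (G**2 + M)/4 = (M + G**2)/4 = M/4 + G**2/4)
96 + F(-9, n(1**4))*139 = 96 + ((1/4)*(-9) + (4 + 1**4 + 2*(1**4)**2)**2/4)*139 = 96 + (-9/4 + (4 + 1 + 2*1**2)**2/4)*139 = 96 + (-9/4 + (4 + 1 + 2*1)**2/4)*139 = 96 + (-9/4 + (4 + 1 + 2)**2/4)*139 = 96 + (-9/4 + (1/4)*7**2)*139 = 96 + (-9/4 + (1/4)*49)*139 = 96 + (-9/4 + 49/4)*139 = 96 + 10*139 = 96 + 1390 = 1486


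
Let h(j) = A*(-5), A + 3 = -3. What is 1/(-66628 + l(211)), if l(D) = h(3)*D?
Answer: -1/60298 ≈ -1.6584e-5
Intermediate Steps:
A = -6 (A = -3 - 3 = -6)
h(j) = 30 (h(j) = -6*(-5) = 30)
l(D) = 30*D
1/(-66628 + l(211)) = 1/(-66628 + 30*211) = 1/(-66628 + 6330) = 1/(-60298) = -1/60298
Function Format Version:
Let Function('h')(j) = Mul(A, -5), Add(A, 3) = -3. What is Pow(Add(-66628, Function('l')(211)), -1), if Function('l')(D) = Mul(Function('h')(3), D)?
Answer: Rational(-1, 60298) ≈ -1.6584e-5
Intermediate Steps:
A = -6 (A = Add(-3, -3) = -6)
Function('h')(j) = 30 (Function('h')(j) = Mul(-6, -5) = 30)
Function('l')(D) = Mul(30, D)
Pow(Add(-66628, Function('l')(211)), -1) = Pow(Add(-66628, Mul(30, 211)), -1) = Pow(Add(-66628, 6330), -1) = Pow(-60298, -1) = Rational(-1, 60298)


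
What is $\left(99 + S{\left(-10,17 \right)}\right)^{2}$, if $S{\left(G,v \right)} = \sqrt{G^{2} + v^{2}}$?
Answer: $\left(99 + \sqrt{389}\right)^{2} \approx 14095.0$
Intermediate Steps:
$\left(99 + S{\left(-10,17 \right)}\right)^{2} = \left(99 + \sqrt{\left(-10\right)^{2} + 17^{2}}\right)^{2} = \left(99 + \sqrt{100 + 289}\right)^{2} = \left(99 + \sqrt{389}\right)^{2}$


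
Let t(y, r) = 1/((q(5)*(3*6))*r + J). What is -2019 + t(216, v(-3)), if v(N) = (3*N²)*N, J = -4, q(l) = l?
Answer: -14726587/7294 ≈ -2019.0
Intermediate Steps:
v(N) = 3*N³
t(y, r) = 1/(-4 + 90*r) (t(y, r) = 1/((5*(3*6))*r - 4) = 1/((5*18)*r - 4) = 1/(90*r - 4) = 1/(-4 + 90*r))
-2019 + t(216, v(-3)) = -2019 + 1/(2*(-2 + 45*(3*(-3)³))) = -2019 + 1/(2*(-2 + 45*(3*(-27)))) = -2019 + 1/(2*(-2 + 45*(-81))) = -2019 + 1/(2*(-2 - 3645)) = -2019 + (½)/(-3647) = -2019 + (½)*(-1/3647) = -2019 - 1/7294 = -14726587/7294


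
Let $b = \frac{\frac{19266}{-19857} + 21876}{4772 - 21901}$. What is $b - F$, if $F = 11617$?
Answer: $- \frac{1317243668889}{113376851} \approx -11618.0$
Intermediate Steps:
$b = - \frac{144790822}{113376851}$ ($b = \frac{19266 \left(- \frac{1}{19857}\right) + 21876}{-17129} = \left(- \frac{6422}{6619} + 21876\right) \left(- \frac{1}{17129}\right) = \frac{144790822}{6619} \left(- \frac{1}{17129}\right) = - \frac{144790822}{113376851} \approx -1.2771$)
$b - F = - \frac{144790822}{113376851} - 11617 = - \frac{1317243668889}{113376851}$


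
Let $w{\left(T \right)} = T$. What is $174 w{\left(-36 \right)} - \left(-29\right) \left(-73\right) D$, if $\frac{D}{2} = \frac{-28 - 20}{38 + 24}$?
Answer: $- \frac{92568}{31} \approx -2986.1$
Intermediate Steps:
$D = - \frac{48}{31}$ ($D = 2 \frac{-28 - 20}{38 + 24} = 2 \left(- \frac{48}{62}\right) = 2 \left(\left(-48\right) \frac{1}{62}\right) = 2 \left(- \frac{24}{31}\right) = - \frac{48}{31} \approx -1.5484$)
$174 w{\left(-36 \right)} - \left(-29\right) \left(-73\right) D = 174 \left(-36\right) - \left(-29\right) \left(-73\right) \left(- \frac{48}{31}\right) = -6264 - 2117 \left(- \frac{48}{31}\right) = -6264 - - \frac{101616}{31} = -6264 + \frac{101616}{31} = - \frac{92568}{31}$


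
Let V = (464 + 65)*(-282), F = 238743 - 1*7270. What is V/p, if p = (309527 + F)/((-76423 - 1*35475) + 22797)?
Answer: 6645954489/270500 ≈ 24569.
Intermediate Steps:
F = 231473 (F = 238743 - 7270 = 231473)
V = -149178 (V = 529*(-282) = -149178)
p = -541000/89101 (p = (309527 + 231473)/((-76423 - 1*35475) + 22797) = 541000/((-76423 - 35475) + 22797) = 541000/(-111898 + 22797) = 541000/(-89101) = 541000*(-1/89101) = -541000/89101 ≈ -6.0718)
V/p = -149178/(-541000/89101) = -149178*(-89101/541000) = 6645954489/270500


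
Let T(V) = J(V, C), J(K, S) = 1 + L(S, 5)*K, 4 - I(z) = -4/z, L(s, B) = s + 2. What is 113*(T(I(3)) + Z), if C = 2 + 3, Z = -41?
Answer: -904/3 ≈ -301.33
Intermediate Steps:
L(s, B) = 2 + s
C = 5
I(z) = 4 + 4/z (I(z) = 4 - (-4)/z = 4 + 4/z)
J(K, S) = 1 + K*(2 + S) (J(K, S) = 1 + (2 + S)*K = 1 + K*(2 + S))
T(V) = 1 + 7*V (T(V) = 1 + V*(2 + 5) = 1 + V*7 = 1 + 7*V)
113*(T(I(3)) + Z) = 113*((1 + 7*(4 + 4/3)) - 41) = 113*((1 + 7*(16/3)) - 41) = 113*((1 + 112/3) - 41) = 113*(115/3 - 41) = 113*(-8/3) = -904/3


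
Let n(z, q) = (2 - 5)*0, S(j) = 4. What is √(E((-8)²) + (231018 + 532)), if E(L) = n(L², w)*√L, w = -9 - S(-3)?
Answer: 5*√9262 ≈ 481.20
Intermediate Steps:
w = -13 (w = -9 - 1*4 = -9 - 4 = -13)
n(z, q) = 0 (n(z, q) = -3*0 = 0)
E(L) = 0 (E(L) = 0*√L = 0)
√(E((-8)²) + (231018 + 532)) = √(0 + (231018 + 532)) = √(0 + 231550) = √231550 = 5*√9262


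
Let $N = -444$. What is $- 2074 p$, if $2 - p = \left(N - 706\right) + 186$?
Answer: $-2003484$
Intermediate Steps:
$p = 966$ ($p = 2 - \left(\left(-444 - 706\right) + 186\right) = 2 - \left(-1150 + 186\right) = 2 - -964 = 2 + 964 = 966$)
$- 2074 p = \left(-2074\right) 966 = -2003484$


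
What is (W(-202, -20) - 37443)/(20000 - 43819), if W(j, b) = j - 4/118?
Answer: 2221057/1405321 ≈ 1.5805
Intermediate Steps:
W(j, b) = -2/59 + j (W(j, b) = j - 4*1/118 = j - 2/59 = -2/59 + j)
(W(-202, -20) - 37443)/(20000 - 43819) = ((-2/59 - 202) - 37443)/(20000 - 43819) = (-11920/59 - 37443)/(-23819) = -2221057/59*(-1/23819) = 2221057/1405321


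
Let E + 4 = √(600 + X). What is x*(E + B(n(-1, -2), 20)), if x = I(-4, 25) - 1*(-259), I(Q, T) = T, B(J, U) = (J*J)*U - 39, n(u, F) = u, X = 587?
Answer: -6532 + 284*√1187 ≈ 3252.6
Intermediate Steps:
B(J, U) = -39 + U*J² (B(J, U) = J²*U - 39 = U*J² - 39 = -39 + U*J²)
x = 284 (x = 25 - 1*(-259) = 25 + 259 = 284)
E = -4 + √1187 (E = -4 + √(600 + 587) = -4 + √1187 ≈ 30.453)
x*(E + B(n(-1, -2), 20)) = 284*((-4 + √1187) + (-39 + 20*(-1)²)) = 284*((-4 + √1187) + (-39 + 20*1)) = 284*((-4 + √1187) + (-39 + 20)) = 284*((-4 + √1187) - 19) = 284*(-23 + √1187) = -6532 + 284*√1187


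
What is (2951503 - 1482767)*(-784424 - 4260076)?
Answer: -7409038752000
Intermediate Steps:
(2951503 - 1482767)*(-784424 - 4260076) = 1468736*(-5044500) = -7409038752000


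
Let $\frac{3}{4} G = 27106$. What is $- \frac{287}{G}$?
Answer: $- \frac{861}{108424} \approx -0.0079411$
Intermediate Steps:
$G = \frac{108424}{3}$ ($G = \frac{4}{3} \cdot 27106 = \frac{108424}{3} \approx 36141.0$)
$- \frac{287}{G} = - \frac{287}{\frac{108424}{3}} = \left(-287\right) \frac{3}{108424} = - \frac{861}{108424}$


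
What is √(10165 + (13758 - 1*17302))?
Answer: √6621 ≈ 81.370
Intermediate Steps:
√(10165 + (13758 - 1*17302)) = √(10165 + (13758 - 17302)) = √(10165 - 3544) = √6621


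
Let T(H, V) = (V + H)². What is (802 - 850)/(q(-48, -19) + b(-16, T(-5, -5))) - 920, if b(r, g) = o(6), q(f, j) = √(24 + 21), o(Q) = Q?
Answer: -888 - 16*√5 ≈ -923.78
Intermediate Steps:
T(H, V) = (H + V)²
q(f, j) = 3*√5 (q(f, j) = √45 = 3*√5)
b(r, g) = 6
(802 - 850)/(q(-48, -19) + b(-16, T(-5, -5))) - 920 = (802 - 850)/(3*√5 + 6) - 920 = -48/(6 + 3*√5) - 920 = -920 - 48/(6 + 3*√5)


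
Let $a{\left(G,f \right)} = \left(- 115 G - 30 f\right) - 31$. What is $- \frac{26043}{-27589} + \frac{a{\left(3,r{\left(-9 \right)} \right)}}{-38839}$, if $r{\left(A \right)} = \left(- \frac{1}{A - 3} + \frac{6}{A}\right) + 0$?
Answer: $\frac{2042749467}{2143058342} \approx 0.95319$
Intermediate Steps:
$r{\left(A \right)} = - \frac{1}{-3 + A} + \frac{6}{A}$ ($r{\left(A \right)} = \left(- \frac{1}{-3 + A} + \frac{6}{A}\right) + 0 = - \frac{1}{-3 + A} + \frac{6}{A}$)
$a{\left(G,f \right)} = -31 - 115 G - 30 f$
$- \frac{26043}{-27589} + \frac{a{\left(3,r{\left(-9 \right)} \right)}}{-38839} = - \frac{26043}{-27589} + \frac{-31 - 345 - 30 \frac{-18 + 5 \left(-9\right)}{\left(-9\right) \left(-3 - 9\right)}}{-38839} = \left(-26043\right) \left(- \frac{1}{27589}\right) + \left(-31 - 345 - 30 \left(- \frac{-18 - 45}{9 \left(-12\right)}\right)\right) \left(- \frac{1}{38839}\right) = \frac{26043}{27589} + \left(-31 - 345 - 30 \left(\left(- \frac{1}{9}\right) \left(- \frac{1}{12}\right) \left(-63\right)\right)\right) \left(- \frac{1}{38839}\right) = \frac{26043}{27589} + \left(-31 - 345 - - \frac{35}{2}\right) \left(- \frac{1}{38839}\right) = \frac{26043}{27589} + \left(-31 - 345 + \frac{35}{2}\right) \left(- \frac{1}{38839}\right) = \frac{26043}{27589} - - \frac{717}{77678} = \frac{26043}{27589} + \frac{717}{77678} = \frac{2042749467}{2143058342}$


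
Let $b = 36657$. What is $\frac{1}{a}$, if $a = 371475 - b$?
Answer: $\frac{1}{334818} \approx 2.9867 \cdot 10^{-6}$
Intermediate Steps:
$a = 334818$ ($a = 371475 - 36657 = 334818$)
$\frac{1}{a} = \frac{1}{334818}$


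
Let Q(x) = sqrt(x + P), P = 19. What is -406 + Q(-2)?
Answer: -406 + sqrt(17) ≈ -401.88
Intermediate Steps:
Q(x) = sqrt(19 + x) (Q(x) = sqrt(x + 19) = sqrt(19 + x))
-406 + Q(-2) = -406 + sqrt(19 - 2) = -406 + sqrt(17)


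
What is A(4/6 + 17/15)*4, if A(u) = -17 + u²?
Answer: -1376/25 ≈ -55.040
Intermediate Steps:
A(4/6 + 17/15)*4 = (-17 + (4/6 + 17/15)²)*4 = (-17 + (4*(⅙) + 17*(1/15))²)*4 = (-17 + (⅔ + 17/15)²)*4 = (-17 + (9/5)²)*4 = (-17 + 81/25)*4 = -344/25*4 = -1376/25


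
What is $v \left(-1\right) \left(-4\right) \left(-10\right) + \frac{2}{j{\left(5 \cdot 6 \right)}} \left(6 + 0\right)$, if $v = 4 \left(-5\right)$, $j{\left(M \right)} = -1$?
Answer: $788$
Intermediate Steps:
$v = -20$
$v \left(-1\right) \left(-4\right) \left(-10\right) + \frac{2}{j{\left(5 \cdot 6 \right)}} \left(6 + 0\right) = \left(-20\right) \left(-1\right) \left(-4\right) \left(-10\right) + \frac{2}{-1} \left(6 + 0\right) = 20 \left(-4\right) \left(-10\right) + 2 \left(-1\right) 6 = \left(-80\right) \left(-10\right) - 12 = 800 - 12 = 788$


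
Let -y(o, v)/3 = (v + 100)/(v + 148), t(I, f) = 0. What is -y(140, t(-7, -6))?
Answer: 75/37 ≈ 2.0270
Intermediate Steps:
y(o, v) = -3*(100 + v)/(148 + v) (y(o, v) = -3*(v + 100)/(v + 148) = -3*(100 + v)/(148 + v))
-y(140, t(-7, -6)) = -3*(-100 - 1*0)/(148 + 0) = -3*(-100 + 0)/148 = -3*(-100)/148 = -1*(-75/37) = 75/37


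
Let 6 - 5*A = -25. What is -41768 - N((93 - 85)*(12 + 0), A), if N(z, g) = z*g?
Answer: -211816/5 ≈ -42363.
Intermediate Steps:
A = 31/5 (A = 6/5 - ⅕*(-25) = 6/5 + 5 = 31/5 ≈ 6.2000)
N(z, g) = g*z
-41768 - N((93 - 85)*(12 + 0), A) = -41768 - 31*(93 - 85)*(12 + 0)/5 = -41768 - 31*8*12/5 = -41768 - 31*96/5 = -41768 - 1*2976/5 = -41768 - 2976/5 = -211816/5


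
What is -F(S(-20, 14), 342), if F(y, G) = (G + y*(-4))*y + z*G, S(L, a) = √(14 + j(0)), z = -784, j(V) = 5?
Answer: 268204 - 342*√19 ≈ 2.6671e+5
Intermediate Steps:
S(L, a) = √19 (S(L, a) = √(14 + 5) = √19)
F(y, G) = -784*G + y*(G - 4*y) (F(y, G) = (G + y*(-4))*y - 784*G = (G - 4*y)*y - 784*G = y*(G - 4*y) - 784*G = -784*G + y*(G - 4*y))
-F(S(-20, 14), 342) = -(-784*342 - 4*(√19)² + 342*√19) = -(-268128 - 4*19 + 342*√19) = -(-268128 - 76 + 342*√19) = -(-268204 + 342*√19) = 268204 - 342*√19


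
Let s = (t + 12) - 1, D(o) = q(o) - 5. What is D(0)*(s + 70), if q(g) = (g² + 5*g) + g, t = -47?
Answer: -170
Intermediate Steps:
q(g) = g² + 6*g
D(o) = -5 + o*(6 + o) (D(o) = o*(6 + o) - 5 = -5 + o*(6 + o))
s = -36 (s = (-47 + 12) - 1 = -35 - 1 = -36)
D(0)*(s + 70) = (-5 + 0*(6 + 0))*(-36 + 70) = (-5 + 0*6)*34 = (-5 + 0)*34 = -5*34 = -170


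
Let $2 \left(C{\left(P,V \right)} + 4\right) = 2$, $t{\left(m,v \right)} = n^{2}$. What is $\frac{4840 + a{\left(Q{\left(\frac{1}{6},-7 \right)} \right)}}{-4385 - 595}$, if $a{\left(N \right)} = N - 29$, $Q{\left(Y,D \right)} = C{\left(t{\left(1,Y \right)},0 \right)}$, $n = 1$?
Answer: $- \frac{1202}{1245} \approx -0.96546$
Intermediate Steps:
$t{\left(m,v \right)} = 1$ ($t{\left(m,v \right)} = 1^{2} = 1$)
$C{\left(P,V \right)} = -3$ ($C{\left(P,V \right)} = -4 + \frac{1}{2} \cdot 2 = -4 + 1 = -3$)
$Q{\left(Y,D \right)} = -3$
$a{\left(N \right)} = -29 + N$ ($a{\left(N \right)} = N - 29 = -29 + N$)
$\frac{4840 + a{\left(Q{\left(\frac{1}{6},-7 \right)} \right)}}{-4385 - 595} = \frac{4840 - 32}{-4385 - 595} = \frac{4840 - 32}{-4980} = 4808 \left(- \frac{1}{4980}\right) = - \frac{1202}{1245}$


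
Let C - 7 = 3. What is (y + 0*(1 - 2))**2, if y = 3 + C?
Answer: 169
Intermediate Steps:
C = 10 (C = 7 + 3 = 10)
y = 13 (y = 3 + 10 = 13)
(y + 0*(1 - 2))**2 = (13 + 0*(1 - 2))**2 = (13 + 0*(-1))**2 = (13 + 0)**2 = 13**2 = 169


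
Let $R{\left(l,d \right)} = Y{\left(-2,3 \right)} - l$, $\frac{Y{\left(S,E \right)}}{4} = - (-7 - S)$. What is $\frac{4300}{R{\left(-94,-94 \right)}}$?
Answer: $\frac{2150}{57} \approx 37.719$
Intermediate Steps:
$Y{\left(S,E \right)} = 28 + 4 S$ ($Y{\left(S,E \right)} = 4 \left(- (-7 - S)\right) = 4 \left(7 + S\right) = 28 + 4 S$)
$R{\left(l,d \right)} = 20 - l$ ($R{\left(l,d \right)} = \left(28 + 4 \left(-2\right)\right) - l = \left(28 - 8\right) - l = 20 - l$)
$\frac{4300}{R{\left(-94,-94 \right)}} = \frac{4300}{20 - -94} = \frac{4300}{20 + 94} = \frac{4300}{114} = 4300 \cdot \frac{1}{114} = \frac{2150}{57}$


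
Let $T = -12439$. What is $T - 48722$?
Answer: $-61161$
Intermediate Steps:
$T - 48722 = -12439 - 48722 = -61161$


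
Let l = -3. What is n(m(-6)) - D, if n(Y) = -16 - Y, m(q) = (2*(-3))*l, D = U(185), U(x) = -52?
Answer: 18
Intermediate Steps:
D = -52
m(q) = 18 (m(q) = (2*(-3))*(-3) = -6*(-3) = 18)
n(m(-6)) - D = (-16 - 1*18) - 1*(-52) = (-16 - 18) + 52 = -34 + 52 = 18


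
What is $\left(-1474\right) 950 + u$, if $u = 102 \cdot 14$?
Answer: $-1398872$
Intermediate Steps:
$u = 1428$
$\left(-1474\right) 950 + u = \left(-1474\right) 950 + 1428 = -1400300 + 1428 = -1398872$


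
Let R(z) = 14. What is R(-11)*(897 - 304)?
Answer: 8302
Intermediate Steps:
R(-11)*(897 - 304) = 14*(897 - 304) = 14*593 = 8302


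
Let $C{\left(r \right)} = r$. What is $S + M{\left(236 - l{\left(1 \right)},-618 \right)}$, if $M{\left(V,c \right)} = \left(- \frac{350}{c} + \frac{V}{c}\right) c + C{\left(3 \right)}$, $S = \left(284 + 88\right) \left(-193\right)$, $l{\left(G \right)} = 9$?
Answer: $-71916$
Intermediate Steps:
$S = -71796$ ($S = 372 \left(-193\right) = -71796$)
$M{\left(V,c \right)} = 3 + c \left(- \frac{350}{c} + \frac{V}{c}\right)$ ($M{\left(V,c \right)} = \left(- \frac{350}{c} + \frac{V}{c}\right) c + 3 = c \left(- \frac{350}{c} + \frac{V}{c}\right) + 3 = 3 + c \left(- \frac{350}{c} + \frac{V}{c}\right)$)
$S + M{\left(236 - l{\left(1 \right)},-618 \right)} = -71796 + \left(-347 + \left(236 - 9\right)\right) = -71796 + \left(-347 + 227\right) = -71796 - 120 = -71916$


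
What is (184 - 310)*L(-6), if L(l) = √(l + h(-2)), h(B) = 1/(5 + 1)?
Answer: -21*I*√210 ≈ -304.32*I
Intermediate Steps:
h(B) = ⅙ (h(B) = 1/6 = ⅙)
L(l) = √(⅙ + l) (L(l) = √(l + ⅙) = √(⅙ + l))
(184 - 310)*L(-6) = (184 - 310)*(√(6 + 36*(-6))/6) = -21*√(6 - 216) = -21*√(-210) = -21*I*√210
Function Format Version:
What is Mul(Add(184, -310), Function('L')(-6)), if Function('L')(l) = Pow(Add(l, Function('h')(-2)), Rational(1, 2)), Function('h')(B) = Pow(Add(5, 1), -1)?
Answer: Mul(-21, I, Pow(210, Rational(1, 2))) ≈ Mul(-304.32, I)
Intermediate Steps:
Function('h')(B) = Rational(1, 6) (Function('h')(B) = Pow(6, -1) = Rational(1, 6))
Function('L')(l) = Pow(Add(Rational(1, 6), l), Rational(1, 2)) (Function('L')(l) = Pow(Add(l, Rational(1, 6)), Rational(1, 2)) = Pow(Add(Rational(1, 6), l), Rational(1, 2)))
Mul(Add(184, -310), Function('L')(-6)) = Mul(Add(184, -310), Mul(Rational(1, 6), Pow(Add(6, Mul(36, -6)), Rational(1, 2)))) = Mul(-126, Mul(Rational(1, 6), Pow(Add(6, -216), Rational(1, 2)))) = Mul(-126, Mul(Rational(1, 6), Pow(-210, Rational(1, 2)))) = Mul(-126, Mul(Rational(1, 6), Mul(I, Pow(210, Rational(1, 2))))) = Mul(-126, Mul(Rational(1, 6), I, Pow(210, Rational(1, 2)))) = Mul(-21, I, Pow(210, Rational(1, 2)))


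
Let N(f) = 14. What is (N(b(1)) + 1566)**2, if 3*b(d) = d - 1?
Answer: 2496400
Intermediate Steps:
b(d) = -1/3 + d/3 (b(d) = (d - 1)/3 = (-1 + d)/3 = -1/3 + d/3)
(N(b(1)) + 1566)**2 = (14 + 1566)**2 = 1580**2 = 2496400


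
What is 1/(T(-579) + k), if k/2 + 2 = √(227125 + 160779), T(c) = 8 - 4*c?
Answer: 5/8256 - √6061/239424 ≈ 0.00028045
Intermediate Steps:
k = -4 + 16*√6061 (k = -4 + 2*√(227125 + 160779) = -4 + 2*√387904 = -4 + 2*(8*√6061) = -4 + 16*√6061 ≈ 1241.6)
1/(T(-579) + k) = 1/((8 - 4*(-579)) + (-4 + 16*√6061)) = 1/((8 + 2316) + (-4 + 16*√6061)) = 1/(2324 + (-4 + 16*√6061)) = 1/(2320 + 16*√6061)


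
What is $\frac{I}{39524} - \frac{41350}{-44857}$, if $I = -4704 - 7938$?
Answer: $\frac{533617603}{886464034} \approx 0.60196$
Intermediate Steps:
$I = -12642$
$\frac{I}{39524} - \frac{41350}{-44857} = - \frac{12642}{39524} - \frac{41350}{-44857} = \left(-12642\right) \frac{1}{39524} - - \frac{41350}{44857} = - \frac{6321}{19762} + \frac{41350}{44857} = \frac{533617603}{886464034}$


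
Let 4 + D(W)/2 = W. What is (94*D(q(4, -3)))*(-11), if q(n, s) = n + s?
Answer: 6204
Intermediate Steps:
D(W) = -8 + 2*W
(94*D(q(4, -3)))*(-11) = (94*(-8 + 2*(4 - 3)))*(-11) = (94*(-8 + 2*1))*(-11) = (94*(-8 + 2))*(-11) = (94*(-6))*(-11) = -564*(-11) = 6204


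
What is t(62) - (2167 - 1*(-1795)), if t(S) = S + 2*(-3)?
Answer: -3906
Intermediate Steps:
t(S) = -6 + S (t(S) = S - 6 = -6 + S)
t(62) - (2167 - 1*(-1795)) = (-6 + 62) - (2167 - 1*(-1795)) = 56 - (2167 + 1795) = 56 - 1*3962 = 56 - 3962 = -3906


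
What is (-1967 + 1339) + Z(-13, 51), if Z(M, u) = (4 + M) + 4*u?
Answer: -433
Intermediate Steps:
Z(M, u) = 4 + M + 4*u
(-1967 + 1339) + Z(-13, 51) = (-1967 + 1339) + (4 - 13 + 4*51) = -628 + (4 - 13 + 204) = -628 + 195 = -433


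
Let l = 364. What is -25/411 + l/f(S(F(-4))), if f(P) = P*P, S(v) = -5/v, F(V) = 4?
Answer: 2393039/10275 ≈ 232.90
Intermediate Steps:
f(P) = P**2
-25/411 + l/f(S(F(-4))) = -25/411 + 364/((-5/4)**2) = -25/411 + 364/(25/16) = -25/411 + 364*(16/25) = -25/411 + 5824/25 = 2393039/10275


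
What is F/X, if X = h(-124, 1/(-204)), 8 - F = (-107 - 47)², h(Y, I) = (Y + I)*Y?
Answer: -1209108/784207 ≈ -1.5418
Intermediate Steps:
h(Y, I) = Y*(I + Y) (h(Y, I) = (I + Y)*Y = Y*(I + Y))
F = -23708 (F = 8 - (-107 - 47)² = 8 - 1*(-154)² = 8 - 1*23716 = 8 - 23716 = -23708)
X = 784207/51 (X = -124*(1/(-204) - 124) = -124*(-1/204 - 124) = -124*(-25297/204) = 784207/51 ≈ 15377.)
F/X = -23708/784207/51 = -23708*51/784207 = -1209108/784207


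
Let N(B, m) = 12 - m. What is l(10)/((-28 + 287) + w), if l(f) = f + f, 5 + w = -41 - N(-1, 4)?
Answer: 4/41 ≈ 0.097561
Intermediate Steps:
w = -54 (w = -5 + (-41 - (12 - 1*4)) = -5 + (-41 - (12 - 4)) = -5 + (-41 - 1*8) = -5 + (-41 - 8) = -5 - 49 = -54)
l(f) = 2*f
l(10)/((-28 + 287) + w) = (2*10)/((-28 + 287) - 54) = 20/(259 - 54) = 20/205 = 20*(1/205) = 4/41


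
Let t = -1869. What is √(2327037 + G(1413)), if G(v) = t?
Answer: 12*√16147 ≈ 1524.8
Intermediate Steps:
G(v) = -1869
√(2327037 + G(1413)) = √(2327037 - 1869) = √2325168 = 12*√16147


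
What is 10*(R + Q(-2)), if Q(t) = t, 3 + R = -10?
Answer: -150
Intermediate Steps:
R = -13 (R = -3 - 10 = -13)
10*(R + Q(-2)) = 10*(-13 - 2) = 10*(-15) = -150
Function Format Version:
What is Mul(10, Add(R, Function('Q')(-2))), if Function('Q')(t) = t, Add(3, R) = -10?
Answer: -150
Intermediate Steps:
R = -13 (R = Add(-3, -10) = -13)
Mul(10, Add(R, Function('Q')(-2))) = Mul(10, Add(-13, -2)) = Mul(10, -15) = -150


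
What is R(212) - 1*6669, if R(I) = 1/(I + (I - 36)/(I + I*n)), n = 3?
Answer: -75006190/11247 ≈ -6669.0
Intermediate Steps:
R(I) = 1/(I + (-36 + I)/(4*I)) (R(I) = 1/(I + (I - 36)/(I + I*3)) = 1/(I + (-36 + I)/(I + 3*I)) = 1/(I + (-36 + I)/((4*I))) = 1/(I + (-36 + I)*(1/(4*I))) = 1/(I + (-36 + I)/(4*I)))
R(212) - 1*6669 = 4*212/(-36 + 212 + 4*212²) - 1*6669 = 4*212/(-36 + 212 + 4*44944) - 6669 = 4*212/(-36 + 212 + 179776) - 6669 = 4*212/179952 - 6669 = 4*212*(1/179952) - 6669 = 53/11247 - 6669 = -75006190/11247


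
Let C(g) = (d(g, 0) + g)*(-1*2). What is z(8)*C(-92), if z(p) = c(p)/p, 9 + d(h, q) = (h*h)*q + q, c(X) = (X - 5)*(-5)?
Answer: -1515/4 ≈ -378.75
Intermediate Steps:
c(X) = 25 - 5*X (c(X) = (-5 + X)*(-5) = 25 - 5*X)
d(h, q) = -9 + q + q*h**2 (d(h, q) = -9 + ((h*h)*q + q) = -9 + (h**2*q + q) = -9 + (q*h**2 + q) = -9 + (q + q*h**2) = -9 + q + q*h**2)
z(p) = (25 - 5*p)/p
C(g) = 18 - 2*g (C(g) = ((-9 + 0 + 0*g**2) + g)*(-1*2) = ((-9 + 0 + 0) + g)*(-2) = (-9 + g)*(-2) = 18 - 2*g)
z(8)*C(-92) = (-5 + 25/8)*(18 - 2*(-92)) = (-5 + 25*(1/8))*(18 + 184) = (-5 + 25/8)*202 = -15/8*202 = -1515/4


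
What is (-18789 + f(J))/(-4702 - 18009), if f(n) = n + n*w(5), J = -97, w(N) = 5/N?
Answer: 18983/22711 ≈ 0.83585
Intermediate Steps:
f(n) = 2*n (f(n) = n + n*(5/5) = n + n*(5*(⅕)) = n + n*1 = n + n = 2*n)
(-18789 + f(J))/(-4702 - 18009) = (-18789 + 2*(-97))/(-4702 - 18009) = (-18789 - 194)/(-22711) = -18983*(-1/22711) = 18983/22711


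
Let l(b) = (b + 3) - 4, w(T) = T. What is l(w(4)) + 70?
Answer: 73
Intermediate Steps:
l(b) = -1 + b (l(b) = (3 + b) - 4 = -1 + b)
l(w(4)) + 70 = (-1 + 4) + 70 = 3 + 70 = 73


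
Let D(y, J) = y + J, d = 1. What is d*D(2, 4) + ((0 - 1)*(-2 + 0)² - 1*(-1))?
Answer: 3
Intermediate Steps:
D(y, J) = J + y
d*D(2, 4) + ((0 - 1)*(-2 + 0)² - 1*(-1)) = 1*(4 + 2) + ((0 - 1)*(-2 + 0)² - 1*(-1)) = 1*6 + (-1*(-2)² + 1) = 6 + (-1*4 + 1) = 6 + (-4 + 1) = 6 - 3 = 3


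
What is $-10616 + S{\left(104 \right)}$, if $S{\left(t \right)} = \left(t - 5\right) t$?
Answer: $-320$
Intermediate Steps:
$S{\left(t \right)} = t \left(-5 + t\right)$ ($S{\left(t \right)} = \left(-5 + t\right) t = t \left(-5 + t\right)$)
$-10616 + S{\left(104 \right)} = -10616 + 104 \left(-5 + 104\right) = -10616 + 104 \cdot 99 = -10616 + 10296 = -320$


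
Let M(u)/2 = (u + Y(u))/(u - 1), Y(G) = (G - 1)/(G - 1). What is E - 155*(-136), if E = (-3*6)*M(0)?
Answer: 21116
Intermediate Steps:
Y(G) = 1 (Y(G) = (-1 + G)/(-1 + G) = 1)
M(u) = 2*(1 + u)/(-1 + u) (M(u) = 2*((u + 1)/(u - 1)) = 2*((1 + u)/(-1 + u)) = 2*(1 + u)/(-1 + u))
E = 36 (E = (-3*6)*(2*(1 + 0)/(-1 + 0)) = -36/(-1) = -36*(-1) = -18*(-2) = 36)
E - 155*(-136) = 36 - 155*(-136) = 36 + 21080 = 21116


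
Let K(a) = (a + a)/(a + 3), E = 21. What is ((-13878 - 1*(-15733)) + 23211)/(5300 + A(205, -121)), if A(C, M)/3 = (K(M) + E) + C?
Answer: 1478894/353065 ≈ 4.1887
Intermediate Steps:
K(a) = 2*a/(3 + a) (K(a) = (2*a)/(3 + a) = 2*a/(3 + a))
A(C, M) = 63 + 3*C + 6*M/(3 + M) (A(C, M) = 3*((2*M/(3 + M) + 21) + C) = 3*((21 + 2*M/(3 + M)) + C) = 3*(21 + C + 2*M/(3 + M)) = 63 + 3*C + 6*M/(3 + M))
((-13878 - 1*(-15733)) + 23211)/(5300 + A(205, -121)) = ((-13878 - 1*(-15733)) + 23211)/(5300 + 3*(2*(-121) + (3 - 121)*(21 + 205))/(3 - 121)) = ((-13878 + 15733) + 23211)/(5300 + 3*(-242 - 118*226)/(-118)) = (1855 + 23211)/(5300 + 3*(-1/118)*(-242 - 26668)) = 25066/(5300 + 3*(-1/118)*(-26910)) = 25066/(5300 + 40365/59) = 25066/(353065/59) = 25066*(59/353065) = 1478894/353065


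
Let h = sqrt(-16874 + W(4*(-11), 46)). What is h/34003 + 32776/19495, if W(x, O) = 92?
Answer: 32776/19495 + I*sqrt(16782)/34003 ≈ 1.6813 + 0.0038098*I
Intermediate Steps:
h = I*sqrt(16782) (h = sqrt(-16874 + 92) = sqrt(-16782) = I*sqrt(16782) ≈ 129.55*I)
h/34003 + 32776/19495 = (I*sqrt(16782))/34003 + 32776/19495 = (I*sqrt(16782))*(1/34003) + 32776*(1/19495) = I*sqrt(16782)/34003 + 32776/19495 = 32776/19495 + I*sqrt(16782)/34003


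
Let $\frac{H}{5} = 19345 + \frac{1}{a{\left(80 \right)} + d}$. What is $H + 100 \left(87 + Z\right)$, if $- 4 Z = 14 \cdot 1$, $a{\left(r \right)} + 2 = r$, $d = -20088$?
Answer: $\frac{420510149}{4002} \approx 1.0508 \cdot 10^{5}$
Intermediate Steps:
$a{\left(r \right)} = -2 + r$
$Z = - \frac{7}{2}$ ($Z = - \frac{14 \cdot 1}{4} = \left(- \frac{1}{4}\right) 14 = - \frac{7}{2} \approx -3.5$)
$H = \frac{387093449}{4002}$ ($H = 5 \left(19345 + \frac{1}{\left(-2 + 80\right) - 20088}\right) = 5 \left(19345 + \frac{1}{78 - 20088}\right) = 5 \left(19345 + \frac{1}{-20010}\right) = 5 \left(19345 - \frac{1}{20010}\right) = 5 \cdot \frac{387093449}{20010} = \frac{387093449}{4002} \approx 96725.0$)
$H + 100 \left(87 + Z\right) = \frac{387093449}{4002} + 100 \left(87 - \frac{7}{2}\right) = \frac{387093449}{4002} + 100 \cdot \frac{167}{2} = \frac{387093449}{4002} + 8350 = \frac{420510149}{4002}$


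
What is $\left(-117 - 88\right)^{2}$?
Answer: $42025$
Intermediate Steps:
$\left(-117 - 88\right)^{2} = \left(-205\right)^{2} = 42025$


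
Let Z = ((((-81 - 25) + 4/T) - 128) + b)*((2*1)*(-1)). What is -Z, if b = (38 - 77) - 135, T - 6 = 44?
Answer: -20396/25 ≈ -815.84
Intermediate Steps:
T = 50 (T = 6 + 44 = 50)
b = -174 (b = -39 - 135 = -174)
Z = 20396/25 (Z = ((((-81 - 25) + 4/50) - 128) - 174)*((2*1)*(-1)) = (((-106 + 4*(1/50)) - 128) - 174)*(2*(-1)) = (((-106 + 2/25) - 128) - 174)*(-2) = ((-2648/25 - 128) - 174)*(-2) = (-5848/25 - 174)*(-2) = -10198/25*(-2) = 20396/25 ≈ 815.84)
-Z = -1*20396/25 = -20396/25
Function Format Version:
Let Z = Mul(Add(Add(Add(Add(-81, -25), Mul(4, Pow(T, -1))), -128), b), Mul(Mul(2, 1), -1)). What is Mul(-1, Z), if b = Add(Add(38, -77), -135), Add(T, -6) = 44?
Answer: Rational(-20396, 25) ≈ -815.84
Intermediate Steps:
T = 50 (T = Add(6, 44) = 50)
b = -174 (b = Add(-39, -135) = -174)
Z = Rational(20396, 25) (Z = Mul(Add(Add(Add(Add(-81, -25), Mul(4, Pow(50, -1))), -128), -174), Mul(Mul(2, 1), -1)) = Mul(Add(Add(Add(-106, Mul(4, Rational(1, 50))), -128), -174), Mul(2, -1)) = Mul(Add(Add(Add(-106, Rational(2, 25)), -128), -174), -2) = Mul(Add(Add(Rational(-2648, 25), -128), -174), -2) = Mul(Add(Rational(-5848, 25), -174), -2) = Mul(Rational(-10198, 25), -2) = Rational(20396, 25) ≈ 815.84)
Mul(-1, Z) = Mul(-1, Rational(20396, 25)) = Rational(-20396, 25)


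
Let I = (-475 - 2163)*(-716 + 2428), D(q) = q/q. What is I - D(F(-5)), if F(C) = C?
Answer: -4516257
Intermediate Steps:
D(q) = 1
I = -4516256 (I = -2638*1712 = -4516256)
I - D(F(-5)) = -4516256 - 1*1 = -4516256 - 1 = -4516257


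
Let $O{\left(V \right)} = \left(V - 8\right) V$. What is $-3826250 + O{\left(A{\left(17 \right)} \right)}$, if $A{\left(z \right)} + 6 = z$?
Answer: $-3826217$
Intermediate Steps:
$A{\left(z \right)} = -6 + z$
$O{\left(V \right)} = V \left(-8 + V\right)$ ($O{\left(V \right)} = \left(-8 + V\right) V = V \left(-8 + V\right)$)
$-3826250 + O{\left(A{\left(17 \right)} \right)} = -3826250 + \left(-6 + 17\right) \left(-8 + \left(-6 + 17\right)\right) = -3826250 + 11 \left(-8 + 11\right) = -3826250 + 11 \cdot 3 = -3826250 + 33 = -3826217$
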